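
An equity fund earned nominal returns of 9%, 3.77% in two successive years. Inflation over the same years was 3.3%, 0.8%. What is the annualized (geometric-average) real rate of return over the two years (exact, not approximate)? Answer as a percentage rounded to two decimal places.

4.22%

Nominal growth factor = 1.0900 × 1.0377 = 1.13109300
Price-level growth factor = 1.0330 × 1.0080 = 1.04126400
Real growth factor = 1.13109300 / 1.04126400 = 1.08626919
Annualized real rate = 1.08626919^(1/2) − 1 = 4.2242% → 4.22%.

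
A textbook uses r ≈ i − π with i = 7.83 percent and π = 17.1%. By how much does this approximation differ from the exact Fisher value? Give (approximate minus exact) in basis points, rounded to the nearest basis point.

Approximate: r ≈ 7.830% − 17.100% = -9.2700%
Exact: (1 + 0.0783)/(1 + 0.1710) − 1 = -7.9163%
Error = -9.2700% − (-7.9163%) = -1.3537% → -135 basis points.

-135 basis points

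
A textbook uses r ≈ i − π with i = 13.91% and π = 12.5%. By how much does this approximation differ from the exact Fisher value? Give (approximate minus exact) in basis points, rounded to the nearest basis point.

Approximate: r ≈ 13.910% − 12.500% = 1.4100%
Exact: (1 + 0.1391)/(1 + 0.1250) − 1 = 1.2533%
Error = 1.4100% − 1.2533% = 0.1567% → 16 basis points.

16 basis points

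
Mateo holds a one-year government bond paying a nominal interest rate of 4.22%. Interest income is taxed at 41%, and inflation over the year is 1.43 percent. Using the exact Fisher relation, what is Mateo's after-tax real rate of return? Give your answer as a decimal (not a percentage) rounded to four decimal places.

0.0104

After-tax nominal return = 4.22% × (1 − 0.41) = 2.4898%.
1 + r = 1.024898 / 1.01430 = 1.010449
After-tax real rate = 1.010449 − 1 → 0.0104.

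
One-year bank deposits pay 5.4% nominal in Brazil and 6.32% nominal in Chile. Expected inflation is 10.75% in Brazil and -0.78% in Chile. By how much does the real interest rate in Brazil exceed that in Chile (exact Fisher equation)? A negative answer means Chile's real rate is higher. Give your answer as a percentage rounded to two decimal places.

-11.99%

Brazil: (1 + 0.0540)/(1 + 0.1075) − 1 = -4.8307%
Chile: (1 + 0.0632)/(1 − 0.0078) − 1 = 7.1558%
Differential = -4.8307% − 7.1558% = -11.9865% → -11.99%.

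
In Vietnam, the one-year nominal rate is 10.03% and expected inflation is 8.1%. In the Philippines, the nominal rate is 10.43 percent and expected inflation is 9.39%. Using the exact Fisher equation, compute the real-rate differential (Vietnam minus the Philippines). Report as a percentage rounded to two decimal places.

Vietnam: (1 + 0.1003)/(1 + 0.0810) − 1 = 1.7854%
The Philippines: (1 + 0.1043)/(1 + 0.0939) − 1 = 0.9507%
Differential = 1.7854% − 0.9507% = 0.8347% → 0.83%.

0.83%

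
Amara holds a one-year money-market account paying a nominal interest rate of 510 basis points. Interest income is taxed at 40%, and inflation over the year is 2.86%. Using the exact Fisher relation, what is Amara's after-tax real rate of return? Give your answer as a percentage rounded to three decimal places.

After-tax nominal return = 5.1% × (1 − 0.4) = 3.0600%.
1 + r = 1.03060 / 1.02860 = 1.001944
After-tax real rate = 1.001944 − 1 → 0.194%.

0.194%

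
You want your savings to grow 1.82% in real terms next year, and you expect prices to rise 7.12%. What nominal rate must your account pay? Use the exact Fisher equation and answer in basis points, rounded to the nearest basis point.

907 basis points

(1 + i) = (1 + r)(1 + π) = 1.01820 × 1.07120 = 1.09069584
i = 1.09069584 − 1, so the required nominal rate is 907 basis points.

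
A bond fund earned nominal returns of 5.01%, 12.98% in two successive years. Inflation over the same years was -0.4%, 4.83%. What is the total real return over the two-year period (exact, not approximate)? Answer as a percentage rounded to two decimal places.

13.63%

Nominal growth factor = 1.0501 × 1.1298 = 1.186403
Price-level growth factor = 0.9960 × 1.0483 = 1.044107
Real growth factor = 1.186403 / 1.044107 = 1.136285
Total real return = 1.136285 − 1 → 13.63%.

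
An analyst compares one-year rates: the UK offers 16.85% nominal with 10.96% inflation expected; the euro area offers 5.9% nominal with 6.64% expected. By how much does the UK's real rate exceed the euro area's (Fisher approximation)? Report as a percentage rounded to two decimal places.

6.63%

The UK: 16.85% − 10.96% = 5.890%
The euro area: 5.9% − 6.64% = -0.740%
Differential = 6.630% → 6.63%.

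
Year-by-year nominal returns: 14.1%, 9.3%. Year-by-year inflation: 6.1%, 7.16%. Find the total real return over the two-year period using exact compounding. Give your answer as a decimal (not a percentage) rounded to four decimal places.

Compound the nominal returns: 1.1410 × 1.0930 = 1.247113.
Compound inflation: 1.0610 × 1.0716 = 1.136968.
Deflate: 1.247113 / 1.136968 = 1.096876.
Total real return = 1.096876 − 1 → 0.0969.

0.0969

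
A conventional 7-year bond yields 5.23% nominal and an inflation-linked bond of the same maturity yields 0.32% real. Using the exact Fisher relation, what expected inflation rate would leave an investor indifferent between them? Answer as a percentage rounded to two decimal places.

(1 + π) = (1 + i)/(1 + r) = 1.05230 / 1.00320 = 1.048943
Break-even inflation = 1.048943 − 1 → 4.89%.

4.89%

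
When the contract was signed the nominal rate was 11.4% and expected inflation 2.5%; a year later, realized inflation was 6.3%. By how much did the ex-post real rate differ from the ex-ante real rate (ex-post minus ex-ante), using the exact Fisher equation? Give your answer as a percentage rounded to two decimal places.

-3.89%

Ex-ante: (1 + 0.1140)/(1 + 0.0250) − 1 = 8.6829%
Ex-post: (1 + 0.1140)/(1 + 0.0630) − 1 = 4.7977%
Difference (ex-post − ex-ante) = -3.8852% → -3.89%.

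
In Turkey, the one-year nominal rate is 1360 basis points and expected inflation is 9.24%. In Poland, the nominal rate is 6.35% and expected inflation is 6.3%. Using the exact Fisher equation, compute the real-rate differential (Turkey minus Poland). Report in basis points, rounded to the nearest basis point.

Turkey: (1 + 0.1360)/(1 + 0.0924) − 1 = 3.9912%
Poland: (1 + 0.0635)/(1 + 0.0630) − 1 = 0.0470%
Differential = 3.9912% − 0.0470% = 3.9442% → 394 basis points.

394 basis points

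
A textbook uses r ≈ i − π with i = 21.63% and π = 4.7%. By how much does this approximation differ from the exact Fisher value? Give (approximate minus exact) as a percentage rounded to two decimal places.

Approximate: r ≈ 21.630% − 4.700% = 16.9300%
Exact: (1 + 0.2163)/(1 + 0.0470) − 1 = 16.1700%
Error = 16.9300% − 16.1700% = 0.7600% → 0.76%.

0.76%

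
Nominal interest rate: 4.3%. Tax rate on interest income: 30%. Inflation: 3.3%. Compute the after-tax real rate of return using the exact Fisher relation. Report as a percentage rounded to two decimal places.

After-tax nominal return = 4.3% × (1 − 0.3) = 3.0100%.
1 + r = 1.03010 / 1.03300 = 0.997193
After-tax real rate = 0.997193 − 1 → -0.28%.

-0.28%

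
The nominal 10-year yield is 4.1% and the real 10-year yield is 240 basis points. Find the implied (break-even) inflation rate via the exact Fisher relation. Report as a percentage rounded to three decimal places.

1.660%

(1 + π) = (1 + i)/(1 + r) = 1.04100 / 1.02400 = 1.016602
Break-even inflation = 1.016602 − 1 → 1.660%.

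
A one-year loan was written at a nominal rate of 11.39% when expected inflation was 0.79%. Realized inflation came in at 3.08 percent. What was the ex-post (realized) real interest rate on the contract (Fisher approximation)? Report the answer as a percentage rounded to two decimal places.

8.31%

Ex-post: 11.39% − 3.08% = 8.310%
So the realized real rate is 8.31%.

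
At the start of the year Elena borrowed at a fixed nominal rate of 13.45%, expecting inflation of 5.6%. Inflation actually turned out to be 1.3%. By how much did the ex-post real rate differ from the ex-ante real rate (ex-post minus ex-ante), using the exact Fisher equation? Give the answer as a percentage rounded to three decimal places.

Ex-ante: (1 + 0.1345)/(1 + 0.0560) − 1 = 7.4337%
Ex-post: (1 + 0.1345)/(1 + 0.0130) − 1 = 11.9941%
Difference (ex-post − ex-ante) = 4.5604% → 4.560%.

4.560%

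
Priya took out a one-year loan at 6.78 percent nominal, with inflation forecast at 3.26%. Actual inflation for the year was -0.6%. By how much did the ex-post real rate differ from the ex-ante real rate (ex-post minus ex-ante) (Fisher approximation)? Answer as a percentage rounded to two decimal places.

Ex-ante: 6.78% − 3.26% = 3.520%
Ex-post: 6.78% − (-0.6%) = 7.380%
Difference (ex-post − ex-ante) = 3.8600% → 3.86%.

3.86%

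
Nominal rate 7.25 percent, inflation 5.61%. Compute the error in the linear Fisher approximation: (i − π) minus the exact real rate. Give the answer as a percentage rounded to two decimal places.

0.09%

Approximate: r ≈ 7.250% − 5.610% = 1.6400%
Exact: (1 + 0.0725)/(1 + 0.0561) − 1 = 1.5529%
Error = 1.6400% − 1.5529% = 0.0871% → 0.09%.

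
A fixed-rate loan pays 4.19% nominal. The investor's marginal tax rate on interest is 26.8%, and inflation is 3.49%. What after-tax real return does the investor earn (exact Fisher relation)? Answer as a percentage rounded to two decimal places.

-0.41%

After-tax nominal return = 4.19% × (1 − 0.268) = 3.06708%.
1 + r = 1.0306708 / 1.03490 = 0.995913
After-tax real rate = 0.995913 − 1 → -0.41%.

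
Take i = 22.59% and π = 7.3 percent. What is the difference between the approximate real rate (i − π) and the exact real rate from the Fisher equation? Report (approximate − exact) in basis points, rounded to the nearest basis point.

Approximate: r ≈ 22.590% − 7.300% = 15.2900%
Exact: (1 + 0.2259)/(1 + 0.0730) − 1 = 14.2498%
Error = 15.2900% − 14.2498% = 1.0402% → 104 basis points.

104 basis points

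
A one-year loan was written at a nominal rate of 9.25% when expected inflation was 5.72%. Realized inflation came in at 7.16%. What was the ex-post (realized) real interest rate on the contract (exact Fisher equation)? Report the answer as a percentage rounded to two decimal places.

Ex-post: (1 + 0.0925)/(1 + 0.0716) − 1 = 1.9504%
So the realized real rate is 1.95%.

1.95%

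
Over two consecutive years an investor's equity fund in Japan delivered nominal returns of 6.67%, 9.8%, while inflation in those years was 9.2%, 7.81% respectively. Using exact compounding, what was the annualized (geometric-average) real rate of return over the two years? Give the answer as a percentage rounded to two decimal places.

Nominal growth factor = 1.0667 × 1.0980 = 1.17123660
Price-level growth factor = 1.0920 × 1.0781 = 1.17728520
Real growth factor = 1.17123660 / 1.17728520 = 0.99486225
Annualized real rate = 0.99486225^(1/2) − 1 = -0.2572% → -0.26%.

-0.26%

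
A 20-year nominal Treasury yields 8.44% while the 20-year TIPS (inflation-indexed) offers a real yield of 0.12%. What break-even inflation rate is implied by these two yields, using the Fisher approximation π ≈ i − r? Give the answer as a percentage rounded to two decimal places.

8.32%

π ≈ i − r = 8.44% − 0.12% → 8.32%.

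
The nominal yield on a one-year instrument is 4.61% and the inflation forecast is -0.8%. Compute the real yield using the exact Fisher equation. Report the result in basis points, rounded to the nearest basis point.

By the Fisher relation, 1 + r = (1 + i)/(1 + π).
1 + r = 1.04610 / 0.99200 = 1.054536
r = 1.054536 − 1 = 5.4536%, i.e. 545 basis points.

545 basis points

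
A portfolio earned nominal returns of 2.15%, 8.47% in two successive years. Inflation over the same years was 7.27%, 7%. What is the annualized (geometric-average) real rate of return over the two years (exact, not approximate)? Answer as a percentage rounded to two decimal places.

-1.75%

Nominal growth factor = 1.0215 × 1.0847 = 1.10802105
Price-level growth factor = 1.0727 × 1.0700 = 1.14778900
Real growth factor = 1.10802105 / 1.14778900 = 0.96535256
Annualized real rate = 0.96535256^(1/2) − 1 = -1.7476% → -1.75%.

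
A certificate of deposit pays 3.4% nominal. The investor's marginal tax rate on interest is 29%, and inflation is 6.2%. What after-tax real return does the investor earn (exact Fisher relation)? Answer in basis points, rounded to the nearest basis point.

After-tax nominal return = 3.4% × (1 − 0.29) = 2.4140%.
1 + r = 1.02414 / 1.06200 = 0.9643503
After-tax real rate = 0.9643503 − 1 → -356 basis points.

-356 basis points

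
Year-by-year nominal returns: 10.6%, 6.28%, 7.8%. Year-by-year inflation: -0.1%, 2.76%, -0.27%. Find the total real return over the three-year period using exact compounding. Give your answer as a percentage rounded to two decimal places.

Nominal growth factor = 1.1060 × 1.0628 × 1.0780 = 1.267142
Price-level growth factor = 0.9990 × 1.0276 × 0.9973 = 1.023801
Real growth factor = 1.267142 / 1.023801 = 1.237685
Total real return = 1.237685 − 1 → 23.77%.

23.77%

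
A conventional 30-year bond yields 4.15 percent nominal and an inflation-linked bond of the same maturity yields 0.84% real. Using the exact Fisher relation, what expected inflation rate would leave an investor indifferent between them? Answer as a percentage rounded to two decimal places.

(1 + π) = (1 + i)/(1 + r) = 1.04150 / 1.00840 = 1.032824
Break-even inflation = 1.032824 − 1 → 3.28%.

3.28%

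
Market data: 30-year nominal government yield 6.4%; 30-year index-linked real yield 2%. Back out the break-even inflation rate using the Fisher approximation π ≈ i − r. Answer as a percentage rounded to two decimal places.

4.40%

π ≈ i − r = 6.4% − 2% → 4.40%.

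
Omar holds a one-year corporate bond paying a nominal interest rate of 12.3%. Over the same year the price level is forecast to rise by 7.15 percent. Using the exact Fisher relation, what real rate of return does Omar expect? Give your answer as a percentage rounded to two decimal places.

By the Fisher relation, 1 + r = (1 + i)/(1 + π).
1 + r = 1.12300 / 1.07150 = 1.048063
r = 1.048063 − 1 = 4.8063%, i.e. 4.81%.

4.81%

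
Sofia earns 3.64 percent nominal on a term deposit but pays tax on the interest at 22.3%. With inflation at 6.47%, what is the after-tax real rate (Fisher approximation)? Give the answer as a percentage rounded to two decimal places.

-3.64%

After-tax nominal return = 3.64% × (1 − 0.223) = 2.82828%.
r ≈ 2.82828% − 6.47% → -3.64%.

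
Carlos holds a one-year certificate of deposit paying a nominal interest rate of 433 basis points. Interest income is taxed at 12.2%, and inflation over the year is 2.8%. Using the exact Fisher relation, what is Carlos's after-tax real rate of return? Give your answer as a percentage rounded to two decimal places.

0.97%

After-tax nominal return = 4.33% × (1 − 0.122) = 3.80174%.
1 + r = 1.0380174 / 1.02800 = 1.009745
After-tax real rate = 1.009745 − 1 → 0.97%.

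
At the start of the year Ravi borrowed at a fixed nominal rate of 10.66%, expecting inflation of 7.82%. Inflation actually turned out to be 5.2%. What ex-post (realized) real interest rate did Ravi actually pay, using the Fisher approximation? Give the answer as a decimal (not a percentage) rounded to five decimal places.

Ex-post: 10.66% − 5.2% = 5.460%
So the realized real rate is 0.05460.

0.05460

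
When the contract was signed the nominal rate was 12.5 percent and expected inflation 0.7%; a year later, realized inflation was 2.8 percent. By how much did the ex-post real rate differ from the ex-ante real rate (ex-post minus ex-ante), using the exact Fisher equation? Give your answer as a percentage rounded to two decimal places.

-2.28%

Ex-ante: (1 + 0.1250)/(1 + 0.0070) − 1 = 11.7180%
Ex-post: (1 + 0.1250)/(1 + 0.0280) − 1 = 9.4358%
Difference (ex-post − ex-ante) = -2.2822% → -2.28%.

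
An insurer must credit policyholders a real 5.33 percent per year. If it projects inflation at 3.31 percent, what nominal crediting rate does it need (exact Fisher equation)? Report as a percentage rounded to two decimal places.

8.82%

(1 + i) = (1 + r)(1 + π) = 1.05330 × 1.03310 = 1.08816423
i = 1.08816423 − 1, so the required nominal rate is 8.82%.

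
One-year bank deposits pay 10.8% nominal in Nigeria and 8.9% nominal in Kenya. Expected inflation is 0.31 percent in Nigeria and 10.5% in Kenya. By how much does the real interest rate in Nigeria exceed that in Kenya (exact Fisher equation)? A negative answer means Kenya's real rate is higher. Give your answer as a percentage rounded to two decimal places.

11.91%

Nigeria: (1 + 0.1080)/(1 + 0.0031) − 1 = 10.4576%
Kenya: (1 + 0.0890)/(1 + 0.1050) − 1 = -1.4480%
Differential = 10.4576% − (-1.4480%) = 11.9055% → 11.91%.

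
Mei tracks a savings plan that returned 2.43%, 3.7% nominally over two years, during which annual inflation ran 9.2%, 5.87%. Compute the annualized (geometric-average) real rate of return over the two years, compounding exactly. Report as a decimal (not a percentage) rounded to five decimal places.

-0.04147

Compound the nominal returns: 1.0243 × 1.0370 = 1.06219910.
Compound inflation: 1.0920 × 1.0587 = 1.15610040.
Deflate: 1.06219910 / 1.15610040 = 0.91877756.
Annualized real rate = 0.91877756^(1/2) − 1 = -4.1471% → -0.04147.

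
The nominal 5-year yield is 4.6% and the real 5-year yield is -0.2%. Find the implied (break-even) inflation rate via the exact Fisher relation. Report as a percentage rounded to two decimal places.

4.81%

(1 + π) = (1 + i)/(1 + r) = 1.04600 / 0.99800 = 1.048096
Break-even inflation = 1.048096 − 1 → 4.81%.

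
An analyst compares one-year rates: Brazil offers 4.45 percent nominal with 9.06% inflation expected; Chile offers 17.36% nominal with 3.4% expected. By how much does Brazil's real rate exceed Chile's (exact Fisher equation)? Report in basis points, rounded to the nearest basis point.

-1773 basis points

Brazil: (1 + 0.0445)/(1 + 0.0906) − 1 = -4.2270%
Chile: (1 + 0.1736)/(1 + 0.0340) − 1 = 13.5010%
Differential = -4.2270% − 13.5010% = -17.7280% → -1773 basis points.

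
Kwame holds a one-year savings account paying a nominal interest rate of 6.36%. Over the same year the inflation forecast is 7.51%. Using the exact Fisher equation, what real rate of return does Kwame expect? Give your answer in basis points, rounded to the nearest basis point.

1 + r = 1.06360 / 1.07510 = 0.989303
r = 0.989303 − 1 = -1.0697%, i.e. -107 basis points.

-107 basis points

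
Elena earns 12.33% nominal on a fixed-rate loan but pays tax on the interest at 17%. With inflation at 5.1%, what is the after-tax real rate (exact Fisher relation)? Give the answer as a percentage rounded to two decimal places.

After-tax nominal return = 12.33% × (1 − 0.17) = 10.2339%.
1 + r = 1.102339 / 1.05100 = 1.048848
After-tax real rate = 1.048848 − 1 → 4.88%.

4.88%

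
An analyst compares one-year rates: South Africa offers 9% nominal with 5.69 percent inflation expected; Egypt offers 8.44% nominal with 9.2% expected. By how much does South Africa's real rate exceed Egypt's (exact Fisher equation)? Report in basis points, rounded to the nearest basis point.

South Africa: (1 + 0.0900)/(1 + 0.0569) − 1 = 3.1318%
Egypt: (1 + 0.0844)/(1 + 0.0920) − 1 = -0.6960%
Differential = 3.1318% − (-0.6960%) = 3.8278% → 383 basis points.

383 basis points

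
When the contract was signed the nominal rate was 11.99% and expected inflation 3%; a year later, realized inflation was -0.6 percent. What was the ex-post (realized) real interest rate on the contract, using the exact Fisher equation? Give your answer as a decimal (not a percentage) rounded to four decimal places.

0.1267

Ex-post: (1 + 0.1199)/(1 − 0.0060) − 1 = 12.6660%
So the realized real rate is 0.1267.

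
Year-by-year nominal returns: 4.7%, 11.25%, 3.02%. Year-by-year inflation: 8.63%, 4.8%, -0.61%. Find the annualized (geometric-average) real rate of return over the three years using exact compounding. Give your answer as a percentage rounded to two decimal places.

Nominal growth factor = 1.0470 × 1.1125 × 1.0302 = 1.19996408
Price-level growth factor = 1.0863 × 1.0480 × 0.9939 = 1.13149790
Real growth factor = 1.19996408 / 1.13149790 = 1.06050933
Annualized real rate = 1.06050933^(1/3) − 1 = 1.9776% → 1.98%.

1.98%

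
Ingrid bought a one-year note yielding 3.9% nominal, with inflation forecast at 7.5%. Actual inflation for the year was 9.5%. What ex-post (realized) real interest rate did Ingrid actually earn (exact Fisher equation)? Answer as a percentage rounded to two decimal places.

-5.11%

Ex-post: (1 + 0.0390)/(1 + 0.0950) − 1 = -5.1142%
So the realized real rate is -5.11%.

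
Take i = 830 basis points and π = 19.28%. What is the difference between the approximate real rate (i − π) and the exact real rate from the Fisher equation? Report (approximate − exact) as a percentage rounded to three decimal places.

-1.775%

Approximate: r ≈ 8.300% − 19.280% = -10.9800%
Exact: (1 + 0.0830)/(1 + 0.1928) − 1 = -9.2052%
Error = -10.9800% − (-9.2052%) = -1.7748% → -1.775%.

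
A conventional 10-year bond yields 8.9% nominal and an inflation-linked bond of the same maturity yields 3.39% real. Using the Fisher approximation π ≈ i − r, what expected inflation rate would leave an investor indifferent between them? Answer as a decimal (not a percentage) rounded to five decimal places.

0.05510

π ≈ i − r = 8.9% − 3.39% → 0.05510.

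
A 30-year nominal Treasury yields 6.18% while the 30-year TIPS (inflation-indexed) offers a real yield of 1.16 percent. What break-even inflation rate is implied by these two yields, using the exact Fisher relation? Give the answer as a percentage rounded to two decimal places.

4.96%

(1 + π) = (1 + i)/(1 + r) = 1.06180 / 1.01160 = 1.049624
Break-even inflation = 1.049624 − 1 → 4.96%.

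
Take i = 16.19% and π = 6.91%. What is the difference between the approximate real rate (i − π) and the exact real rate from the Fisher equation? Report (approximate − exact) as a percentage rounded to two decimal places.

Approximate: r ≈ 16.190% − 6.910% = 9.2800%
Exact: (1 + 0.1619)/(1 + 0.0691) − 1 = 8.6802%
Error = 9.2800% − 8.6802% = 0.5998% → 0.60%.

0.60%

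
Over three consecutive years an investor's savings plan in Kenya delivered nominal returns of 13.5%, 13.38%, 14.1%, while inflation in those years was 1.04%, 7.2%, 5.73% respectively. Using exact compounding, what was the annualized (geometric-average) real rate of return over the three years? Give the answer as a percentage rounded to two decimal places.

Nominal growth factor = 1.1350 × 1.1338 × 1.1410 = 1.46831068
Price-level growth factor = 1.0104 × 1.0720 × 1.0573 = 1.14521323
Real growth factor = 1.46831068 / 1.14521323 = 1.28212865
Annualized real rate = 1.28212865^(1/3) − 1 = 8.6369% → 8.64%.

8.64%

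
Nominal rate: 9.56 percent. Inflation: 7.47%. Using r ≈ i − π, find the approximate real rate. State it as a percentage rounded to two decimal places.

r ≈ i − π = 9.56% − 7.47% = 2.09%.

2.09%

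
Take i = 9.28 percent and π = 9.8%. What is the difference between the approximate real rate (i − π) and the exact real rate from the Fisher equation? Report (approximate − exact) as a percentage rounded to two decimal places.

-0.05%

Approximate: r ≈ 9.280% − 9.800% = -0.5200%
Exact: (1 + 0.0928)/(1 + 0.0980) − 1 = -0.4736%
Error = -0.5200% − (-0.4736%) = -0.0464% → -0.05%.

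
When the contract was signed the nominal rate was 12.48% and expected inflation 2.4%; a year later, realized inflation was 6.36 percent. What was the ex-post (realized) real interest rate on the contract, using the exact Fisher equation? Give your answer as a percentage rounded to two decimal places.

5.75%

Ex-post: (1 + 0.1248)/(1 + 0.0636) − 1 = 5.7540%
So the realized real rate is 5.75%.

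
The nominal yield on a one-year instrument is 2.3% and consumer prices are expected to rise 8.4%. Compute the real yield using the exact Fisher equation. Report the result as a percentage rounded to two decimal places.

By the Fisher equation, 1 + r = (1 + i)/(1 + π).
1 + r = 1.02300 / 1.08400 = 0.943727
r = 0.943727 − 1 = -5.6273%, i.e. -5.63%.

-5.63%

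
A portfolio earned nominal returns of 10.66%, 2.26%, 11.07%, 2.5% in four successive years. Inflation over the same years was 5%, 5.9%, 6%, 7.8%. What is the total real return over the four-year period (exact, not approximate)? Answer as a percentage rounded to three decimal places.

Nominal growth factor = 1.1066 × 1.0226 × 1.1107 × 1.0250 = 1.288300
Price-level growth factor = 1.0500 × 1.0590 × 1.0600 × 1.0780 = 1.270603
Real growth factor = 1.288300 / 1.270603 = 1.013928
Total real return = 1.013928 − 1 → 1.393%.

1.393%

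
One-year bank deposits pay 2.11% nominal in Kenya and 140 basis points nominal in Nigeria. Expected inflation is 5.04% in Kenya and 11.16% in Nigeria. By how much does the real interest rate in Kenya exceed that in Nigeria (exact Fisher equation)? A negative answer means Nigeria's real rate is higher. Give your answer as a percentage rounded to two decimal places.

Kenya: (1 + 0.0211)/(1 + 0.0504) − 1 = -2.7894%
Nigeria: (1 + 0.0140)/(1 + 0.1116) − 1 = -8.7801%
Differential = -2.7894% − (-8.7801%) = 5.9907% → 5.99%.

5.99%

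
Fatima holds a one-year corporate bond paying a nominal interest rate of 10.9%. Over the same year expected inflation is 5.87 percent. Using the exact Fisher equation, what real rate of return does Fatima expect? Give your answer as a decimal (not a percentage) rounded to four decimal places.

By the Fisher equation, 1 + r = (1 + i)/(1 + π).
1 + r = 1.10900 / 1.05870 = 1.047511
r = 1.047511 − 1 = 4.7511%, i.e. 0.0475.

0.0475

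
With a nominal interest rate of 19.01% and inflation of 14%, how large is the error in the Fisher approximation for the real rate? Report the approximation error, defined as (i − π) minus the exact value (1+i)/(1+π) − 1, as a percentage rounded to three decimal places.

0.615%

Approximate: r ≈ 19.010% − 14.000% = 5.0100%
Exact: (1 + 0.1901)/(1 + 0.1400) − 1 = 4.3947%
Error = 5.0100% − 4.3947% = 0.6153% → 0.615%.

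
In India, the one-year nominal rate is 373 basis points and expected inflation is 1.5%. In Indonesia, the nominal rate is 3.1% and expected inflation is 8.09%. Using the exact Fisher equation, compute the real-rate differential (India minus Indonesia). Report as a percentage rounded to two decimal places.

India: (1 + 0.0373)/(1 + 0.0150) − 1 = 2.1970%
Indonesia: (1 + 0.0310)/(1 + 0.0809) − 1 = -4.6165%
Differential = 2.1970% − (-4.6165%) = 6.8136% → 6.81%.

6.81%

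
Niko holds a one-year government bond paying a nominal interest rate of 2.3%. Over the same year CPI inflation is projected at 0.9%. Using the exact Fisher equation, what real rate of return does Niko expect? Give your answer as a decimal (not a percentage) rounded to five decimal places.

1 + r = 1.02300 / 1.00900 = 1.0138751
r = 1.0138751 − 1 = 1.38751%, i.e. 0.01388.

0.01388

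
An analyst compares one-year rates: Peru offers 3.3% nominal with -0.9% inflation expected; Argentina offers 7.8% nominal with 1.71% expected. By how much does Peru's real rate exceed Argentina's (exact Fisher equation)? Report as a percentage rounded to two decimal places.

Peru: (1 + 0.0330)/(1 − 0.0090) − 1 = 4.2381%
Argentina: (1 + 0.0780)/(1 + 0.0171) − 1 = 5.9876%
Differential = 4.2381% − 5.9876% = -1.7495% → -1.75%.

-1.75%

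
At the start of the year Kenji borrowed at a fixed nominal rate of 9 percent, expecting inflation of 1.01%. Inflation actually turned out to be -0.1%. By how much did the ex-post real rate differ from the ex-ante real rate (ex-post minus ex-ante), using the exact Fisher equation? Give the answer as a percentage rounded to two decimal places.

Ex-ante: (1 + 0.0900)/(1 + 0.0101) − 1 = 7.9101%
Ex-post: (1 + 0.0900)/(1 − 0.0010) − 1 = 9.1091%
Difference (ex-post − ex-ante) = 1.1990% → 1.20%.

1.20%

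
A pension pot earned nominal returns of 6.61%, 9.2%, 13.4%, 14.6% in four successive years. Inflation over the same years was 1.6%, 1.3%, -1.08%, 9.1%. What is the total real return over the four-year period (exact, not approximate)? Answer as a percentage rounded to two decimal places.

36.21%

Compound the nominal returns: 1.0661 × 1.0920 × 1.1340 × 1.1460 = 1.512928.
Compound inflation: 1.0160 × 1.0130 × 0.9892 × 1.0910 = 1.110739.
Deflate: 1.512928 / 1.110739 = 1.362091.
Total real return = 1.362091 − 1 → 36.21%.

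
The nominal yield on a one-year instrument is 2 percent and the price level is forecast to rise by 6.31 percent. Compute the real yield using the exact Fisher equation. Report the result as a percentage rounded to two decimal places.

1 + r = 1.02000 / 1.06310 = 0.959458
r = 0.959458 − 1 = -4.0542%, i.e. -4.05%.

-4.05%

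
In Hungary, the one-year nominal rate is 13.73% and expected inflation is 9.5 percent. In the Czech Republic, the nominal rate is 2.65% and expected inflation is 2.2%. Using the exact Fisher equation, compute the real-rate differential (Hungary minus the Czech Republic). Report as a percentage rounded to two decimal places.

3.42%

Hungary: (1 + 0.1373)/(1 + 0.0950) − 1 = 3.8630%
The Czech Republic: (1 + 0.0265)/(1 + 0.0220) − 1 = 0.4403%
Differential = 3.8630% − 0.4403% = 3.4227% → 3.42%.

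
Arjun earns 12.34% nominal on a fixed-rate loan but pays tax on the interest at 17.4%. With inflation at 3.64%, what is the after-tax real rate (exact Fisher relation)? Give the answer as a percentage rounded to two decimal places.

6.32%

After-tax nominal return = 12.34% × (1 − 0.174) = 10.19284%.
1 + r = 1.1019284 / 1.03640 = 1.063227
After-tax real rate = 1.063227 − 1 → 6.32%.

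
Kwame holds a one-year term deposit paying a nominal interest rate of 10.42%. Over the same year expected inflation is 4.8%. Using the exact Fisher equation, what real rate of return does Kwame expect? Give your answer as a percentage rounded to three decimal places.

5.363%

By the Fisher equation, 1 + r = (1 + i)/(1 + π).
1 + r = 1.10420 / 1.04800 = 1.053626
r = 1.053626 − 1 = 5.3626%, i.e. 5.363%.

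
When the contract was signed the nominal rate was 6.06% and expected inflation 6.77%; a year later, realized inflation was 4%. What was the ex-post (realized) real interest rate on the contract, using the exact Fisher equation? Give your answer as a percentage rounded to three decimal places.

1.981%

Ex-post: (1 + 0.0606)/(1 + 0.0400) − 1 = 1.9808%
So the realized real rate is 1.981%.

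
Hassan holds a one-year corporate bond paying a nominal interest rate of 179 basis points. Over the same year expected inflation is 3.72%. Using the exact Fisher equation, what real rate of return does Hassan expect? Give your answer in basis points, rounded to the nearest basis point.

-186 basis points

1 + r = 1.01790 / 1.03720 = 0.981392
r = 0.981392 − 1 = -1.8608%, i.e. -186 basis points.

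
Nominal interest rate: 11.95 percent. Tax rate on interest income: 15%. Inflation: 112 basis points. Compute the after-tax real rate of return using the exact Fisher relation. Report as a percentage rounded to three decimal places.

After-tax nominal return = 11.95% × (1 − 0.15) = 10.1575%.
1 + r = 1.101575 / 1.01120 = 1.089374
After-tax real rate = 1.089374 − 1 → 8.937%.

8.937%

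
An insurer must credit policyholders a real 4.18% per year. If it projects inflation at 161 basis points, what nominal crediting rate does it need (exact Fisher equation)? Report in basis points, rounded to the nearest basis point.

586 basis points

(1 + i) = (1 + r)(1 + π) = 1.04180 × 1.01610 = 1.05857298
i = 1.05857298 − 1, so the required nominal rate is 586 basis points.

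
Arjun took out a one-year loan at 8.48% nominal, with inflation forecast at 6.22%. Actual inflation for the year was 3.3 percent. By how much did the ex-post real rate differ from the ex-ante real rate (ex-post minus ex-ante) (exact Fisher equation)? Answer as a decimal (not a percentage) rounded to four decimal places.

0.0289

Ex-ante: (1 + 0.0848)/(1 + 0.0622) − 1 = 2.1277%
Ex-post: (1 + 0.0848)/(1 + 0.0330) − 1 = 5.0145%
Difference (ex-post − ex-ante) = 2.8869% → 0.0289.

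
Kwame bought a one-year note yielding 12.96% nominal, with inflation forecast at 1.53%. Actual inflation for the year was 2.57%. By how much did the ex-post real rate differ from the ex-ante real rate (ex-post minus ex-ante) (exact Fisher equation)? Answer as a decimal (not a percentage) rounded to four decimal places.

Ex-ante: (1 + 0.1296)/(1 + 0.0153) − 1 = 11.2578%
Ex-post: (1 + 0.1296)/(1 + 0.0257) − 1 = 10.1297%
Difference (ex-post − ex-ante) = -1.1281% → -0.0113.

-0.0113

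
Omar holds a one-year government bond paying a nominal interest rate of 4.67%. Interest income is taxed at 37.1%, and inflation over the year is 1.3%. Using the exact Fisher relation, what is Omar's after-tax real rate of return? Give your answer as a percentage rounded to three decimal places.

1.616%

After-tax nominal return = 4.67% × (1 − 0.371) = 2.93743%.
1 + r = 1.0293743 / 1.01300 = 1.016164
After-tax real rate = 1.016164 − 1 → 1.616%.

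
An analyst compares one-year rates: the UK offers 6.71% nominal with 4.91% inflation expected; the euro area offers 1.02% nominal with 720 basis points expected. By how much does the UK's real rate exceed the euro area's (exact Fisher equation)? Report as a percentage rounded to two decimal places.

The UK: (1 + 0.0671)/(1 + 0.0491) − 1 = 1.7158%
The euro area: (1 + 0.0102)/(1 + 0.0720) − 1 = -5.7649%
Differential = 1.7158% − (-5.7649%) = 7.4807% → 7.48%.

7.48%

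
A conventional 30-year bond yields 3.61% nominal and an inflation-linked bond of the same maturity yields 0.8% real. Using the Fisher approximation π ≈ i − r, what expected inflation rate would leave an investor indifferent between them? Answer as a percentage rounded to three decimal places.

2.810%

π ≈ i − r = 3.61% − 0.8% → 2.810%.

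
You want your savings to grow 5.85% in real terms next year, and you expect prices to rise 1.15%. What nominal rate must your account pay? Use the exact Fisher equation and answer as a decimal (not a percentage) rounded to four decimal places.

0.0707

(1 + i) = (1 + r)(1 + π) = 1.05850 × 1.01150 = 1.07067275
i = 1.07067275 − 1, so the required nominal rate is 0.0707.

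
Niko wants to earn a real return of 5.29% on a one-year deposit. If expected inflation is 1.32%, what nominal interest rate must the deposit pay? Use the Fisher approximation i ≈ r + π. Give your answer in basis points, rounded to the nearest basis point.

i ≈ r + π = 5.29% + 1.32% = 661 basis points.

661 basis points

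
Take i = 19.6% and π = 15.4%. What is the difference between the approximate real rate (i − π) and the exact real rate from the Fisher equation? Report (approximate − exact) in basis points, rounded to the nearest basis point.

Approximate: r ≈ 19.600% − 15.400% = 4.2000%
Exact: (1 + 0.1960)/(1 + 0.1540) − 1 = 3.6395%
Error = 4.2000% − 3.6395% = 0.5605% → 56 basis points.

56 basis points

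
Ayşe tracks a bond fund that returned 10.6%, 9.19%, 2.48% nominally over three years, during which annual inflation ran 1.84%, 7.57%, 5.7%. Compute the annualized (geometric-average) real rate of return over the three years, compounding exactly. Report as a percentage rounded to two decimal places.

2.24%

Compound the nominal returns: 1.1060 × 1.0919 × 1.0248 = 1.23759091.
Compound inflation: 1.0184 × 1.0757 × 1.0570 = 1.15793597.
Deflate: 1.23759091 / 1.15793597 = 1.06879045.
Annualized real rate = 1.06879045^(1/3) − 1 = 2.2424% → 2.24%.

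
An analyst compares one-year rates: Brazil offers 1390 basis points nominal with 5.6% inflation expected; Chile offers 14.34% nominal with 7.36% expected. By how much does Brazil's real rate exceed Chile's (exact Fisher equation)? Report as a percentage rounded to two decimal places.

1.36%

Brazil: (1 + 0.1390)/(1 + 0.0560) − 1 = 7.8598%
Chile: (1 + 0.1434)/(1 + 0.0736) − 1 = 6.5015%
Differential = 7.8598% − 6.5015% = 1.3584% → 1.36%.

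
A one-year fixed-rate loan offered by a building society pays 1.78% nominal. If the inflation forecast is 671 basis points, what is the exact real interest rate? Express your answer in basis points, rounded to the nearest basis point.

1 + r = 1.01780 / 1.06710 = 0.953800
r = 0.953800 − 1 = -4.6200%, i.e. -462 basis points.

-462 basis points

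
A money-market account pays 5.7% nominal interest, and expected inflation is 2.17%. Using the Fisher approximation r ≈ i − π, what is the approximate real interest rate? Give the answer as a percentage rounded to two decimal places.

3.53%

r ≈ i − π = 5.7% − 2.17% = 3.53%.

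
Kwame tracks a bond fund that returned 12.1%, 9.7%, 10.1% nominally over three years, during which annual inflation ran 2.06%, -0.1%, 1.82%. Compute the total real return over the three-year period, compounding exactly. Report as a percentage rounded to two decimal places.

Nominal growth factor = 1.1210 × 1.0970 × 1.1010 = 1.353940
Price-level growth factor = 1.0206 × 0.9990 × 1.0182 = 1.038136
Real growth factor = 1.353940 / 1.038136 = 1.304204
Total real return = 1.304204 − 1 → 30.42%.

30.42%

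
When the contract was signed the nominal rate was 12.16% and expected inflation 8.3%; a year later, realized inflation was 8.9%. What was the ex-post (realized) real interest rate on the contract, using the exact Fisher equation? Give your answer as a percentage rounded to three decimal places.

Ex-post: (1 + 0.1216)/(1 + 0.0890) − 1 = 2.9936%
So the realized real rate is 2.994%.

2.994%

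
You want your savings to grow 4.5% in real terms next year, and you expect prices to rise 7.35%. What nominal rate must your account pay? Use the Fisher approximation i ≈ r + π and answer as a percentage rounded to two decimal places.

11.85%

i ≈ r + π = 4.5% + 7.35% = 11.85%.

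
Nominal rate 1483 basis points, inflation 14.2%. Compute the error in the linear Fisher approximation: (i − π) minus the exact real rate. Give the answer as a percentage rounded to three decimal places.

0.078%

Approximate: r ≈ 14.830% − 14.200% = 0.6300%
Exact: (1 + 0.1483)/(1 + 0.1420) − 1 = 0.5517%
Error = 0.6300% − 0.5517% = 0.0783% → 0.078%.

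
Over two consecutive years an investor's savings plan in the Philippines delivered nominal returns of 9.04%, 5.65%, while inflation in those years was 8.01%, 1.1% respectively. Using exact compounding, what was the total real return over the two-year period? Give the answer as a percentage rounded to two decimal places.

Compound the nominal returns: 1.0904 × 1.0565 = 1.152008.
Compound inflation: 1.0801 × 1.0110 = 1.091981.
Deflate: 1.152008 / 1.091981 = 1.054970.
Total real return = 1.054970 − 1 → 5.50%.

5.50%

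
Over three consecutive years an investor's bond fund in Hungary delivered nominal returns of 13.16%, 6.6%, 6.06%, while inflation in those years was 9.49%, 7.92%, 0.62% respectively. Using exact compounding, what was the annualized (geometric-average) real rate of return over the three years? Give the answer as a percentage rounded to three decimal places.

Compound the nominal returns: 1.1316 × 1.0660 × 1.0606 = 1.27938651.
Compound inflation: 1.0949 × 1.0792 × 1.0062 = 1.18894210.
Deflate: 1.27938651 / 1.18894210 = 1.07607133.
Annualized real rate = 1.07607133^(1/3) − 1 = 2.4740% → 2.474%.

2.474%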